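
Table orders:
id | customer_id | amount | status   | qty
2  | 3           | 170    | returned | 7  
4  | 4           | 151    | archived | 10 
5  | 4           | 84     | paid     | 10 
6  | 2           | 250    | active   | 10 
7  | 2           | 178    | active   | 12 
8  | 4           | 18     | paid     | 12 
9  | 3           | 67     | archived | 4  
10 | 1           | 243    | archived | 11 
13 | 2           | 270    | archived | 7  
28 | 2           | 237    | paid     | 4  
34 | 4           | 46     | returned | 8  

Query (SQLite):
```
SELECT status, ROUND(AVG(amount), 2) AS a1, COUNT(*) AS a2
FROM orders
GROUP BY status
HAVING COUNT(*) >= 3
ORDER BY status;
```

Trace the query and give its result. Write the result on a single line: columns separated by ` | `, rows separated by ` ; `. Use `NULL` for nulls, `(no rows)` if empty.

Group orders by status.
Per group compute: ROUND(AVG(amount), 2), COUNT(*).
HAVING: drop groups with fewer than 3 rows.
  active: ids {6, 7} → ROUND(AVG(amount), 2)=214, COUNT(*)=2
  archived: ids {4, 9, 10, 13} → ROUND(AVG(amount), 2)=182.75, COUNT(*)=4
  paid: ids {5, 8, 28} → ROUND(AVG(amount), 2)=113, COUNT(*)=3
  returned: ids {2, 34} → ROUND(AVG(amount), 2)=108, COUNT(*)=2

archived | 182.75 | 4 ; paid | 113 | 3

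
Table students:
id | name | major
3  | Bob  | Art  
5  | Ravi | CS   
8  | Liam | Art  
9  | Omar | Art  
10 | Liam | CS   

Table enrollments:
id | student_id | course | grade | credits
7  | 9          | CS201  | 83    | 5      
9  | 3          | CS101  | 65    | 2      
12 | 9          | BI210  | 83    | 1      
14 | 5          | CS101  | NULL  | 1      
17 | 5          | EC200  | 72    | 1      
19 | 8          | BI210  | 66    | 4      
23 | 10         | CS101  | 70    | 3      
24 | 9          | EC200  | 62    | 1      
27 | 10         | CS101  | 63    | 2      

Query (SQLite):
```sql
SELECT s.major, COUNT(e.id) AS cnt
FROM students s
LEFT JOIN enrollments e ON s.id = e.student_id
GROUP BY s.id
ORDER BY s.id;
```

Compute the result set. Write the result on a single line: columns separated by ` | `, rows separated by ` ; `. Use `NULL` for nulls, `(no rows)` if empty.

Art | 1 ; CS | 2 ; Art | 1 ; Art | 3 ; CS | 2

LEFT JOIN keeps every students row; unmatched ones get NULL for enrollments columns.
Group by students.id and compute COUNT(e.id). COUNT(col) of an all-NULL group is 0.
  3: ids {9} → COUNT(e.id)=1
  5: ids {14, 17} → COUNT(e.id)=2
  8: ids {19} → COUNT(e.id)=1
  9: ids {7, 12, 24} → COUNT(e.id)=3
  10: ids {23, 27} → COUNT(e.id)=2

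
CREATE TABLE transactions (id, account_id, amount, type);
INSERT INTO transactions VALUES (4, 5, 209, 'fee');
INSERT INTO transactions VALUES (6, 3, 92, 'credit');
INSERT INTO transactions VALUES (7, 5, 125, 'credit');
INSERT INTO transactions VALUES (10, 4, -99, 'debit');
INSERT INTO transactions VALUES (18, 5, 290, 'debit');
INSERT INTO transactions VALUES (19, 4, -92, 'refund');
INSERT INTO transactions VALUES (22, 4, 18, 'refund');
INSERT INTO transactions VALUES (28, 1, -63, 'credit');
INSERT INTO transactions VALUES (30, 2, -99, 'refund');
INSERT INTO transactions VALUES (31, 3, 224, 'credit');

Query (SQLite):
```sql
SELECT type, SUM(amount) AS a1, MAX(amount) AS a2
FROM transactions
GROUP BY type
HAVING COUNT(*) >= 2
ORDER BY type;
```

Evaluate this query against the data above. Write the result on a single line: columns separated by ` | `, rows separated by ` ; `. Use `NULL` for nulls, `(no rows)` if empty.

Group transactions by type.
Per group compute: SUM(amount), MAX(amount).
HAVING: drop groups with fewer than 2 rows.
  credit: ids {6, 7, 28, 31} → SUM(amount)=378, MAX(amount)=224
  debit: ids {10, 18} → SUM(amount)=191, MAX(amount)=290
  fee: ids {4} → SUM(amount)=209, MAX(amount)=209
  refund: ids {19, 22, 30} → SUM(amount)=-173, MAX(amount)=18

credit | 378 | 224 ; debit | 191 | 290 ; refund | -173 | 18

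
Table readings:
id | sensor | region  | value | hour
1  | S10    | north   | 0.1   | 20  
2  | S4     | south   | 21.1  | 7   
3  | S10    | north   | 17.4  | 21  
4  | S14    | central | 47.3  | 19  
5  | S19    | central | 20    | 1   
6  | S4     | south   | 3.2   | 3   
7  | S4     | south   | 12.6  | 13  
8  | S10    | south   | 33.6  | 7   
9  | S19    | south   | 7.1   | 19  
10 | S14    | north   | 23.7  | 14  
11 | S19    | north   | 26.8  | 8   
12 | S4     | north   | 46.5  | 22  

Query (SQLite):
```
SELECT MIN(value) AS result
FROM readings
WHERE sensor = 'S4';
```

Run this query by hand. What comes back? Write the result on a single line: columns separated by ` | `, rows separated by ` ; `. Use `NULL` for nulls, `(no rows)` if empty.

Rows where sensor='S4' → value values: [21.1, 3.2, 12.6, 46.5].
MIN of non-NULL values = 3.2.

3.2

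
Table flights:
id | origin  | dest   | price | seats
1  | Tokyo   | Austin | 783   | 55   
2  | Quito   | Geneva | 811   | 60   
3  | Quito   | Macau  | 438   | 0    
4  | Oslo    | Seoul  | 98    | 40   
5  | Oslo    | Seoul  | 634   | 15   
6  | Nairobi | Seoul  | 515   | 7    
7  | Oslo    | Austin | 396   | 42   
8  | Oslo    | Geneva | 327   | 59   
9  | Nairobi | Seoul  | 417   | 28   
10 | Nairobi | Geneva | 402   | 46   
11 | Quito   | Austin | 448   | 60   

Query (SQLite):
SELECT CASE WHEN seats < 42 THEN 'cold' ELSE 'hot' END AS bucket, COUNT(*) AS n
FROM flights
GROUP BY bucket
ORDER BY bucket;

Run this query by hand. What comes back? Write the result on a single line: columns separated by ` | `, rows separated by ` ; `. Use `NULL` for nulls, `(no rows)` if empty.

cold | 5 ; hot | 6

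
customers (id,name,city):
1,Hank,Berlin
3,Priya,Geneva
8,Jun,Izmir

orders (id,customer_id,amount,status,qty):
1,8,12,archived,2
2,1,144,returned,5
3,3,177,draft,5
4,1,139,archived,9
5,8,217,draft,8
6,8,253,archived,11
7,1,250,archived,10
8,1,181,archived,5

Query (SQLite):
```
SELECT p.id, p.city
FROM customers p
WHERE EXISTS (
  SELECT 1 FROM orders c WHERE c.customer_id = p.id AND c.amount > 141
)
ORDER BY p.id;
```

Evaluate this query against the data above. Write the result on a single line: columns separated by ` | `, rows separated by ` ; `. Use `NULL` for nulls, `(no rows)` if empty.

For each customers row, check whether any orders with matching customer_id has amount > 141.
Keep rows where that is true.

1 | Berlin ; 3 | Geneva ; 8 | Izmir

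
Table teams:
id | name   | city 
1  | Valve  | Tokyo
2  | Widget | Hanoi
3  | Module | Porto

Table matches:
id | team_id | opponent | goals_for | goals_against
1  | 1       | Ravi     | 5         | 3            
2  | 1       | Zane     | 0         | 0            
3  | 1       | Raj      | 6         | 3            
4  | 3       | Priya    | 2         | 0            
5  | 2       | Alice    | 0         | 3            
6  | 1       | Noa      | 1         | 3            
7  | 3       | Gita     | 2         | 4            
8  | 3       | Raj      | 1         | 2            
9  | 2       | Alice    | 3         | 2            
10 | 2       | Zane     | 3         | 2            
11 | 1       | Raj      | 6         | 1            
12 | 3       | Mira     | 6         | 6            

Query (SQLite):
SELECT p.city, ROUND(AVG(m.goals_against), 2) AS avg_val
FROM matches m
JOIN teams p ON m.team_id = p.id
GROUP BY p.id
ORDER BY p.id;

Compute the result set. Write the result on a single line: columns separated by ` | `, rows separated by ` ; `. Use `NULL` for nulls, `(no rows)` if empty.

Tokyo | 2 ; Hanoi | 2.33 ; Porto | 3

Join each matches row to its teams via team_id.
Group joined rows by teams.id; compute ROUND(AVG(m.goals_against), 2) per group.
  1: ids {1, 2, 3, 6, 11} → ROUND(AVG(m.goals_against), 2)=2
  2: ids {5, 9, 10} → ROUND(AVG(m.goals_against), 2)=2.33
  3: ids {4, 7, 8, 12} → ROUND(AVG(m.goals_against), 2)=3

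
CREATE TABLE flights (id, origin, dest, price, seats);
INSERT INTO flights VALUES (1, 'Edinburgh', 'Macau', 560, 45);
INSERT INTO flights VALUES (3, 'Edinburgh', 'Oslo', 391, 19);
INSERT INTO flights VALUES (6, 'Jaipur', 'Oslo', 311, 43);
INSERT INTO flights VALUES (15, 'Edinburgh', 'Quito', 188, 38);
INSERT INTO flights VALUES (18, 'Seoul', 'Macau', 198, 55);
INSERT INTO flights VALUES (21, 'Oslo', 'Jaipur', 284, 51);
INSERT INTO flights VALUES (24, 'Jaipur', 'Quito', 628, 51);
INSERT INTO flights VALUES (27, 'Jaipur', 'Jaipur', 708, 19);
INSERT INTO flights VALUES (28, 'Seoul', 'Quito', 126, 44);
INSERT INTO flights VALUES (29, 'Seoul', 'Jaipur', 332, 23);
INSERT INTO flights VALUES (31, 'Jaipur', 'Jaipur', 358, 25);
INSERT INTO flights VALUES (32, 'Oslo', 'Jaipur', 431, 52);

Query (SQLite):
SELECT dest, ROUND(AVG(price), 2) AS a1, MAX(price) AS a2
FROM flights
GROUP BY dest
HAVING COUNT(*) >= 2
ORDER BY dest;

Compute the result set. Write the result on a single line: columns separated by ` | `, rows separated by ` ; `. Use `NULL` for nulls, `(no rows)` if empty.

Group flights by dest.
Per group compute: ROUND(AVG(price), 2), MAX(price).
HAVING: drop groups with fewer than 2 rows.
  Jaipur: ids {21, 27, 29, 31, 32} → ROUND(AVG(price), 2)=422.6, MAX(price)=708
  Macau: ids {1, 18} → ROUND(AVG(price), 2)=379, MAX(price)=560
  Oslo: ids {3, 6} → ROUND(AVG(price), 2)=351, MAX(price)=391
  Quito: ids {15, 24, 28} → ROUND(AVG(price), 2)=314, MAX(price)=628

Jaipur | 422.6 | 708 ; Macau | 379 | 560 ; Oslo | 351 | 391 ; Quito | 314 | 628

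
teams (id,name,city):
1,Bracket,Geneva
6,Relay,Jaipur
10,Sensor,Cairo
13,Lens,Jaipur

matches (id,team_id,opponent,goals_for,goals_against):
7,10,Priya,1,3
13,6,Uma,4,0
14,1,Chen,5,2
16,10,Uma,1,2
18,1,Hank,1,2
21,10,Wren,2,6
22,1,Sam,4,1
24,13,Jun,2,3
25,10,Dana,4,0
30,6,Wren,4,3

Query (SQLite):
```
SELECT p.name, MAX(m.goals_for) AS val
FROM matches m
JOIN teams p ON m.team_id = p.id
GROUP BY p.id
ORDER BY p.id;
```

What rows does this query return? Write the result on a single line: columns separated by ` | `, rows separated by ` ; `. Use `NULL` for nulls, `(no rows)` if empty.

Join each matches row to its teams via team_id.
Group joined rows by teams.id; compute MAX(m.goals_for) per group.
  1: ids {14, 18, 22} → MAX(m.goals_for)=5
  6: ids {13, 30} → MAX(m.goals_for)=4
  10: ids {7, 16, 21, 25} → MAX(m.goals_for)=4
  13: ids {24} → MAX(m.goals_for)=2

Bracket | 5 ; Relay | 4 ; Sensor | 4 ; Lens | 2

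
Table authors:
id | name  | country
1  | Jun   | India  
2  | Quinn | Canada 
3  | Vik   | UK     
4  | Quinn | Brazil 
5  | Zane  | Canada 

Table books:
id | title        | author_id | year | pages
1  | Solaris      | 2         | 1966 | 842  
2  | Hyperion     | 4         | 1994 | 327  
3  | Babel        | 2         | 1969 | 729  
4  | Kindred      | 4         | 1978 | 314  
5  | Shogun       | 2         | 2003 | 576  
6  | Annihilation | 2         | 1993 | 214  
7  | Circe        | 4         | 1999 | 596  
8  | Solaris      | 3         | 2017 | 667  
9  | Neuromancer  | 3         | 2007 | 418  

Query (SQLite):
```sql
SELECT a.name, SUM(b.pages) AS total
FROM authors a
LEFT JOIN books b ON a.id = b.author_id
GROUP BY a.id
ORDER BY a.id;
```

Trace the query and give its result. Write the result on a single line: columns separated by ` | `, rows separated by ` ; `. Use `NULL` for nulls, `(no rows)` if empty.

Jun | NULL ; Quinn | 2361 ; Vik | 1085 ; Quinn | 1237 ; Zane | NULL

LEFT JOIN keeps every authors row; unmatched ones get NULL for books columns.
Group by authors.id and compute SUM(b.pages). SUM over an all-NULL group is NULL.
  1: ids {—} → SUM(b.pages)=NULL
  2: ids {1, 3, 5, 6} → SUM(b.pages)=2361
  3: ids {8, 9} → SUM(b.pages)=1085
  4: ids {2, 4, 7} → SUM(b.pages)=1237
  5: ids {—} → SUM(b.pages)=NULL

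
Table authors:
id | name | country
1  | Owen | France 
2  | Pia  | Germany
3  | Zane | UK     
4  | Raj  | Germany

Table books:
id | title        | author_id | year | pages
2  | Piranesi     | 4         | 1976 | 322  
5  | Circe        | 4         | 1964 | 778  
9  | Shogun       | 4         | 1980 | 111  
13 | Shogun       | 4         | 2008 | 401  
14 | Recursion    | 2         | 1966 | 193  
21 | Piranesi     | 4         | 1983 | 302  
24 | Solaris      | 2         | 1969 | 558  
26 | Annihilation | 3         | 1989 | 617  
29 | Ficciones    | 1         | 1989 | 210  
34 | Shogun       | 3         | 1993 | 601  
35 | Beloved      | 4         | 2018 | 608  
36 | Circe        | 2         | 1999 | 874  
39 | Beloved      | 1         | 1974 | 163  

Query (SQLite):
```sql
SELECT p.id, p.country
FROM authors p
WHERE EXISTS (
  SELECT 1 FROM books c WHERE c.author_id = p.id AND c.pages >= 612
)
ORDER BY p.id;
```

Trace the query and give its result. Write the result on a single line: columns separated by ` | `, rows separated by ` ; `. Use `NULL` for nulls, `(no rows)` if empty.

2 | Germany ; 3 | UK ; 4 | Germany

For each authors row, check whether any books with matching author_id has pages >= 612.
Keep rows where that is true.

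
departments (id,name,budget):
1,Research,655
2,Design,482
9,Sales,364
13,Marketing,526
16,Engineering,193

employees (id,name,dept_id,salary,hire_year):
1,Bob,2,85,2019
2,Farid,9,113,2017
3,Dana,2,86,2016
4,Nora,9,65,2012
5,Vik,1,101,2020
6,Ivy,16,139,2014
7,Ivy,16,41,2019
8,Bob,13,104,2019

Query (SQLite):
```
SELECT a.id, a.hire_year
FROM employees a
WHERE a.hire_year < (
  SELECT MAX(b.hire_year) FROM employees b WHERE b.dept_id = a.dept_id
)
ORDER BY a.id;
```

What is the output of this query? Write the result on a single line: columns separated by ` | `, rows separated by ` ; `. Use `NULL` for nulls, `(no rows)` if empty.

3 | 2016 ; 4 | 2012 ; 6 | 2014

For each employees row a, compute MAX(hire_year) over rows sharing a.dept_id.
Keep row a if a.hire_year < that per-group MAX.
  dept_id=1: MAX(hire_year) = 2020
  dept_id=2: MAX(hire_year) = 2019
  dept_id=9: MAX(hire_year) = 2017
  dept_id=13: MAX(hire_year) = 2019
  dept_id=16: MAX(hire_year) = 2019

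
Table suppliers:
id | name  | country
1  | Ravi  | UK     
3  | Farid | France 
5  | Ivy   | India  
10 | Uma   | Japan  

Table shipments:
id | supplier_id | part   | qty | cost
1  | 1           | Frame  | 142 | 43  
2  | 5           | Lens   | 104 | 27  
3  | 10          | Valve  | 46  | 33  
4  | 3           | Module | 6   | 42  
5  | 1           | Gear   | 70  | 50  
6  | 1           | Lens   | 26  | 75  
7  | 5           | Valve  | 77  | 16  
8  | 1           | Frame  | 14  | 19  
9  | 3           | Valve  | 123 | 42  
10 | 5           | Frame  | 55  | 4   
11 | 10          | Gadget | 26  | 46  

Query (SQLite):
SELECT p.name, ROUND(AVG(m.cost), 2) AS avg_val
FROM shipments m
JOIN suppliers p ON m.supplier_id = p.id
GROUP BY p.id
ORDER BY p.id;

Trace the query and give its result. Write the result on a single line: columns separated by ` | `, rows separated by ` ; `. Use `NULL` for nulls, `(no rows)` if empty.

Ravi | 46.75 ; Farid | 42 ; Ivy | 15.67 ; Uma | 39.5

Join each shipments row to its suppliers via supplier_id.
Group joined rows by suppliers.id; compute ROUND(AVG(m.cost), 2) per group.
  1: ids {1, 5, 6, 8} → ROUND(AVG(m.cost), 2)=46.75
  3: ids {4, 9} → ROUND(AVG(m.cost), 2)=42
  5: ids {2, 7, 10} → ROUND(AVG(m.cost), 2)=15.67
  10: ids {3, 11} → ROUND(AVG(m.cost), 2)=39.5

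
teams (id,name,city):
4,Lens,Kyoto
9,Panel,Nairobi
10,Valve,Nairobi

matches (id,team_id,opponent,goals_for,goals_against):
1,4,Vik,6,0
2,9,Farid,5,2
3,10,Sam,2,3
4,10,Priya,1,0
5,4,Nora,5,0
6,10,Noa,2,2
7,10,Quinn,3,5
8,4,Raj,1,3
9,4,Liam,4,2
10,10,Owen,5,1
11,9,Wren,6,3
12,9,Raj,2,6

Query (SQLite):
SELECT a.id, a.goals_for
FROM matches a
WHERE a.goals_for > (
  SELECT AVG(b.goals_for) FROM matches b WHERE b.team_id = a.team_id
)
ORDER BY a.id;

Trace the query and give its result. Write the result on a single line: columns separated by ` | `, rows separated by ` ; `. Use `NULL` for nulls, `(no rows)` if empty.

For each matches row a, compute AVG(goals_for) over rows sharing a.team_id.
Keep row a if a.goals_for > that per-group AVG.
  team_id=4: AVG(goals_for) = 4.0
  team_id=9: AVG(goals_for) = 4.333333
  team_id=10: AVG(goals_for) = 2.6

1 | 6 ; 2 | 5 ; 5 | 5 ; 7 | 3 ; 10 | 5 ; 11 | 6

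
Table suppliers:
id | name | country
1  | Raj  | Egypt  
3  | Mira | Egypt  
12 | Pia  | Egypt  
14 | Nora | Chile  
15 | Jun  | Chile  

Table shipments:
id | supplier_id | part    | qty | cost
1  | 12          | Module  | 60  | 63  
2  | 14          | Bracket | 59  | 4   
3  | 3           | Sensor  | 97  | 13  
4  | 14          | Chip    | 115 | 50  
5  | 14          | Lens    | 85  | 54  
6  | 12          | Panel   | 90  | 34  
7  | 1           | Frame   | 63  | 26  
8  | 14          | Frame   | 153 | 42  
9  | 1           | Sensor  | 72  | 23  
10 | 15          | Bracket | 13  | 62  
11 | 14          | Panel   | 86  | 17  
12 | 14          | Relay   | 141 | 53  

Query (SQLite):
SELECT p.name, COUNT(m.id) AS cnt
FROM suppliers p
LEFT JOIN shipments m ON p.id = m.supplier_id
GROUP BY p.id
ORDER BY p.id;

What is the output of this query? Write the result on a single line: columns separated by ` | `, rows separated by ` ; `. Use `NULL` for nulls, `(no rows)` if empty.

LEFT JOIN keeps every suppliers row; unmatched ones get NULL for shipments columns.
Group by suppliers.id and compute COUNT(m.id). COUNT(col) of an all-NULL group is 0.
  1: ids {7, 9} → COUNT(m.id)=2
  3: ids {3} → COUNT(m.id)=1
  12: ids {1, 6} → COUNT(m.id)=2
  14: ids {2, 4, 5, 8, 11, 12} → COUNT(m.id)=6
  15: ids {10} → COUNT(m.id)=1

Raj | 2 ; Mira | 1 ; Pia | 2 ; Nora | 6 ; Jun | 1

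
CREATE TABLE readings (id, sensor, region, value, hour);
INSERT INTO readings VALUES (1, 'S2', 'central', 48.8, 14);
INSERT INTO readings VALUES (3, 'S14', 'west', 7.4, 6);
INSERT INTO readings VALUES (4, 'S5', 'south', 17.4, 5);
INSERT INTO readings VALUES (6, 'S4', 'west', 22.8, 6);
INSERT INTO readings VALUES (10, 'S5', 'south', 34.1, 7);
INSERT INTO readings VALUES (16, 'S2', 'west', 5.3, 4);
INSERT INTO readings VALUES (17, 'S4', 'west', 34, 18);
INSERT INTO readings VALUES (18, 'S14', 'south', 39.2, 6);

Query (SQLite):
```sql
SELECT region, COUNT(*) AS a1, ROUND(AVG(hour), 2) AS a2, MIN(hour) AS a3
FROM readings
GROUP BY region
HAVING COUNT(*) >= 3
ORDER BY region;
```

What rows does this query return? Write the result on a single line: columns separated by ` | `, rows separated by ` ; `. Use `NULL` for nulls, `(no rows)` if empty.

Group readings by region.
Per group compute: COUNT(*), ROUND(AVG(hour), 2), MIN(hour).
HAVING: drop groups with fewer than 3 rows.
  central: ids {1} → COUNT(*)=1, ROUND(AVG(hour), 2)=14, MIN(hour)=14
  south: ids {4, 10, 18} → COUNT(*)=3, ROUND(AVG(hour), 2)=6, MIN(hour)=5
  west: ids {3, 6, 16, 17} → COUNT(*)=4, ROUND(AVG(hour), 2)=8.5, MIN(hour)=4

south | 3 | 6 | 5 ; west | 4 | 8.5 | 4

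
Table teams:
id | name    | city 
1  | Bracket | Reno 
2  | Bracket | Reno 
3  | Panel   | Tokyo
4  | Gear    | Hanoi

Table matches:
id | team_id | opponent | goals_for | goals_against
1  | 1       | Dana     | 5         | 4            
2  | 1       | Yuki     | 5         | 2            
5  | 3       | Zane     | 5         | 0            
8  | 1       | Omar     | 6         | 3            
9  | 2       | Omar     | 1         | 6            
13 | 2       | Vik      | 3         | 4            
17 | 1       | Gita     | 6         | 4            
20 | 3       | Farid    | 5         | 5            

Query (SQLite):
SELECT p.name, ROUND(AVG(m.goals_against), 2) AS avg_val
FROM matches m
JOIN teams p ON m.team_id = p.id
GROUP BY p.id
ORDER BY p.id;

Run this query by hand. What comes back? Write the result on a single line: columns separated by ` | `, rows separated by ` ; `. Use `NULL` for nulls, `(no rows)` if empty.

Join each matches row to its teams via team_id.
Group joined rows by teams.id; compute ROUND(AVG(m.goals_against), 2) per group.
  1: ids {1, 2, 8, 17} → ROUND(AVG(m.goals_against), 2)=3.25
  2: ids {9, 13} → ROUND(AVG(m.goals_against), 2)=5
  3: ids {5, 20} → ROUND(AVG(m.goals_against), 2)=2.5

Bracket | 3.25 ; Bracket | 5 ; Panel | 2.5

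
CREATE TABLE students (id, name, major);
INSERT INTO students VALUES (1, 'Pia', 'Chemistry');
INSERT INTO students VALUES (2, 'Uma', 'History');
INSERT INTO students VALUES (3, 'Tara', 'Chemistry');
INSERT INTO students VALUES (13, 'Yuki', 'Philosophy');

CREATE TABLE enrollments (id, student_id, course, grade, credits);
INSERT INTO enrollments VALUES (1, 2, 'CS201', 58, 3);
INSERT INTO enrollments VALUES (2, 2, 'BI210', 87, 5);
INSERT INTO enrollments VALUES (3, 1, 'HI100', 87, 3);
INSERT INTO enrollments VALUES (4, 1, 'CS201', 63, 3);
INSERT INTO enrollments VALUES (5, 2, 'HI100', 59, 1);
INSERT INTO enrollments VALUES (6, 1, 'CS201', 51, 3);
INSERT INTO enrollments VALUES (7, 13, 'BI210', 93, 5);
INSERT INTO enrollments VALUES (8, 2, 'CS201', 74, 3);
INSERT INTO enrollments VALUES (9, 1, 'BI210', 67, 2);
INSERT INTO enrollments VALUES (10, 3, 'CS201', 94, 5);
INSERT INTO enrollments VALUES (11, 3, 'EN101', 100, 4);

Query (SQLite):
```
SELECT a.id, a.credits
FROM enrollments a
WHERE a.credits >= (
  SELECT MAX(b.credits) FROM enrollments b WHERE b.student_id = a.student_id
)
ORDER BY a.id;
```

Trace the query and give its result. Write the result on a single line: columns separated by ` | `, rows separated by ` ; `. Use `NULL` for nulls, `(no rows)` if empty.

For each enrollments row a, compute MAX(credits) over rows sharing a.student_id.
Keep row a if a.credits >= that per-group MAX.
  student_id=1: MAX(credits) = 3
  student_id=2: MAX(credits) = 5
  student_id=3: MAX(credits) = 5
  student_id=13: MAX(credits) = 5

2 | 5 ; 3 | 3 ; 4 | 3 ; 6 | 3 ; 7 | 5 ; 10 | 5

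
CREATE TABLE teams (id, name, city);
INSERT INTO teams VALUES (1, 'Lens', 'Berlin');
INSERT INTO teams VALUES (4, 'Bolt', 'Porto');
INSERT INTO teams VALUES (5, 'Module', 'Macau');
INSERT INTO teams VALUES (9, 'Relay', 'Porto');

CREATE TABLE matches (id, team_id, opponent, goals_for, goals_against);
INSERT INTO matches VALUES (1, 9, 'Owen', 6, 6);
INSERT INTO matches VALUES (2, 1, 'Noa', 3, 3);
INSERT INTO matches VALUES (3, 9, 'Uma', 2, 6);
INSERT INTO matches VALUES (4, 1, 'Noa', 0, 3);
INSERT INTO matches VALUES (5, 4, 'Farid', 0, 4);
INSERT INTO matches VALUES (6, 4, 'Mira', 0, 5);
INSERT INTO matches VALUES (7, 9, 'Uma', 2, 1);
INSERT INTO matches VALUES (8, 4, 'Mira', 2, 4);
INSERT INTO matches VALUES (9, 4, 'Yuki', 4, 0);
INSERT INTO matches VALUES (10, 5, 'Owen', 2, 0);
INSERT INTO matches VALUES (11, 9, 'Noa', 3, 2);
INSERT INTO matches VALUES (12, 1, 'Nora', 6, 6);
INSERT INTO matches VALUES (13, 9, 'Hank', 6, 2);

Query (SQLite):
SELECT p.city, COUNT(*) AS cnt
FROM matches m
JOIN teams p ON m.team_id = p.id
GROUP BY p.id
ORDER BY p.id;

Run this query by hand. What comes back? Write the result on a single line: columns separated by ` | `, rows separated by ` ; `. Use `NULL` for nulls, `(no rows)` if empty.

Berlin | 3 ; Porto | 4 ; Macau | 1 ; Porto | 5

Join each matches row to its teams via team_id.
Group joined rows by teams.id; compute COUNT(*) per group.
  1: ids {2, 4, 12} → COUNT(*)=3
  4: ids {5, 6, 8, 9} → COUNT(*)=4
  5: ids {10} → COUNT(*)=1
  9: ids {1, 3, 7, 11, 13} → COUNT(*)=5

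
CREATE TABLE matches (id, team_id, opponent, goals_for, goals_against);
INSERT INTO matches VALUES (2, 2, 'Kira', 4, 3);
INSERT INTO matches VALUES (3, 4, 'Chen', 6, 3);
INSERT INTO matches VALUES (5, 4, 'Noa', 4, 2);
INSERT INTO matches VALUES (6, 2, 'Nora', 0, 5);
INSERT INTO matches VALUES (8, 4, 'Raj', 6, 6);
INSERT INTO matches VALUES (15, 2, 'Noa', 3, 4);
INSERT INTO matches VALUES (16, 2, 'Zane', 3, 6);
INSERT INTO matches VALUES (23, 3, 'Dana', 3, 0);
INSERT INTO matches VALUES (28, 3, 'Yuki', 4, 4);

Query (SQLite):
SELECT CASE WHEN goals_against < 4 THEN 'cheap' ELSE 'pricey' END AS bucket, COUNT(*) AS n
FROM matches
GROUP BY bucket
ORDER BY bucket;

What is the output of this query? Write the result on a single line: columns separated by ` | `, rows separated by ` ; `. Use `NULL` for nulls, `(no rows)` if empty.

Bucket rows by goals_against < 4 → 'cheap' else 'pricey'; count each bucket.

cheap | 4 ; pricey | 5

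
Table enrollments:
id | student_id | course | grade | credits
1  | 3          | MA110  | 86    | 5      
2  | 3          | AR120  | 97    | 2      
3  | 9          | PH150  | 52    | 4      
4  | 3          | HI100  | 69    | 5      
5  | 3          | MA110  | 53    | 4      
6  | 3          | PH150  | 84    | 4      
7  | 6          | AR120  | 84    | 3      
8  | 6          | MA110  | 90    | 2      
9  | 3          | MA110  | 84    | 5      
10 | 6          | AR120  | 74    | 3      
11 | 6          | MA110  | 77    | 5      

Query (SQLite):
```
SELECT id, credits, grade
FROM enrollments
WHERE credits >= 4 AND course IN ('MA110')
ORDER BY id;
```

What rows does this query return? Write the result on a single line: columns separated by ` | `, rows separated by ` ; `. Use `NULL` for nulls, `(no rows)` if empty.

1 | 5 | 86 ; 5 | 4 | 53 ; 9 | 5 | 84 ; 11 | 5 | 77

credits >= 4: ids {1, 3, 4, 5, 6, 9, 11}
course IN ('MA110'): ids {1, 5, 8, 9, 11}
Combine with AND.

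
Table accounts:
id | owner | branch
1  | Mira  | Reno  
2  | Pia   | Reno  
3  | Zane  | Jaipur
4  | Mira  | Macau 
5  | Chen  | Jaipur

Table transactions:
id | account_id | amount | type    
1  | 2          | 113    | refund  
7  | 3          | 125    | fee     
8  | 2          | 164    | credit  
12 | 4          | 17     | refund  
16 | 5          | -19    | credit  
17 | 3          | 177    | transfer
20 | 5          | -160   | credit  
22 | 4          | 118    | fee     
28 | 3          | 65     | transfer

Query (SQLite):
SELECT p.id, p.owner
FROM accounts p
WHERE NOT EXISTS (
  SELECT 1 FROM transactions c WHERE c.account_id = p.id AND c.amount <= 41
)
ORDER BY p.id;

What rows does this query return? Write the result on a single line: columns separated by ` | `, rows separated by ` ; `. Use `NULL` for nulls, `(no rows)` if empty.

For each accounts row, check whether any transactions with matching account_id has amount <= 41.
Keep rows where that is false.

1 | Mira ; 2 | Pia ; 3 | Zane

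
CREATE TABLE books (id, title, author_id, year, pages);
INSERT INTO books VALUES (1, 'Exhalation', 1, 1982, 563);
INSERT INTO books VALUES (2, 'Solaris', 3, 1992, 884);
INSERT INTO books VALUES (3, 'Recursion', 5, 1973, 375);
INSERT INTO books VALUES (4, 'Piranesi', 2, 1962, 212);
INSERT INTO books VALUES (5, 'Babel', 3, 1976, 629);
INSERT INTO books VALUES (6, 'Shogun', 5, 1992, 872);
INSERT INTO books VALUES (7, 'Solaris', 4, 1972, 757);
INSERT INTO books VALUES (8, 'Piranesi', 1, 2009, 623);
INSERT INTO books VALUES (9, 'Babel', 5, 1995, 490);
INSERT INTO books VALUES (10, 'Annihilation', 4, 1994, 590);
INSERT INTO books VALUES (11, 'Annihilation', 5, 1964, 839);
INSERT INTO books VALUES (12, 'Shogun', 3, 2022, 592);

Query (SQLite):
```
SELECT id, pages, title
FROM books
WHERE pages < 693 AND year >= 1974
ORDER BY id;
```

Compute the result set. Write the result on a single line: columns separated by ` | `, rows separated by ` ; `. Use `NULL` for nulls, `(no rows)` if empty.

pages < 693: ids {1, 3, 4, 5, 8, 9, 10, 12}
year >= 1974: ids {1, 2, 5, 6, 8, 9, 10, 12}
Combine with AND.

1 | 563 | Exhalation ; 5 | 629 | Babel ; 8 | 623 | Piranesi ; 9 | 490 | Babel ; 10 | 590 | Annihilation ; 12 | 592 | Shogun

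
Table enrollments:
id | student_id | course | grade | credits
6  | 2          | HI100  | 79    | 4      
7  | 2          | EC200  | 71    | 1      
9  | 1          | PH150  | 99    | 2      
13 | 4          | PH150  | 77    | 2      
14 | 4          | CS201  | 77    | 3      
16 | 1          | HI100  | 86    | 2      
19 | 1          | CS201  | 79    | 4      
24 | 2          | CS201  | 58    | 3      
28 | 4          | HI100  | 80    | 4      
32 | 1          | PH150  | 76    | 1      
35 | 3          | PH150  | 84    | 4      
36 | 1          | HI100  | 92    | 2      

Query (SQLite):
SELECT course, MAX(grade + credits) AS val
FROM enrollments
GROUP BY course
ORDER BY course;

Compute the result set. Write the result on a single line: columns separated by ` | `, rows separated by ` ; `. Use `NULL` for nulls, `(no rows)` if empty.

CS201 | 83 ; EC200 | 72 ; HI100 | 94 ; PH150 | 101

For each row compute grade + credits.
Group by course; take MAX of the expression per group.
  CS201: ids {14, 19, 24} → MAX(grade + credits)=83
  EC200: ids {7} → MAX(grade + credits)=72
  HI100: ids {6, 16, 28, 36} → MAX(grade + credits)=94
  PH150: ids {9, 13, 32, 35} → MAX(grade + credits)=101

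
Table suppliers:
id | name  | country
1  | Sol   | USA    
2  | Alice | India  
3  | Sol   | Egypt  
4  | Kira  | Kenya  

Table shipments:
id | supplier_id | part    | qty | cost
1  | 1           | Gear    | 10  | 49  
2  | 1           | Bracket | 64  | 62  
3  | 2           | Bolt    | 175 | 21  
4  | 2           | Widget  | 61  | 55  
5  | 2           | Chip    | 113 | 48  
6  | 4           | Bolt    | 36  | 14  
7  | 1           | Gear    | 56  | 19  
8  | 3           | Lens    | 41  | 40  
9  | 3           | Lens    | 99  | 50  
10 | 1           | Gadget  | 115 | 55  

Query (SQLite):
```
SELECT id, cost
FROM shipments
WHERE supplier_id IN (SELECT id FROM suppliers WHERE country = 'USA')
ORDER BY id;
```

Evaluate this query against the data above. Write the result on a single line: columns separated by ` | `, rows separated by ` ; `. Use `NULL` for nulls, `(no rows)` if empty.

Inner query: suppliers.id where country = 'USA'.
Outer: keep shipments rows whose supplier_id is in that set.
Inner query → {1}

1 | 49 ; 2 | 62 ; 7 | 19 ; 10 | 55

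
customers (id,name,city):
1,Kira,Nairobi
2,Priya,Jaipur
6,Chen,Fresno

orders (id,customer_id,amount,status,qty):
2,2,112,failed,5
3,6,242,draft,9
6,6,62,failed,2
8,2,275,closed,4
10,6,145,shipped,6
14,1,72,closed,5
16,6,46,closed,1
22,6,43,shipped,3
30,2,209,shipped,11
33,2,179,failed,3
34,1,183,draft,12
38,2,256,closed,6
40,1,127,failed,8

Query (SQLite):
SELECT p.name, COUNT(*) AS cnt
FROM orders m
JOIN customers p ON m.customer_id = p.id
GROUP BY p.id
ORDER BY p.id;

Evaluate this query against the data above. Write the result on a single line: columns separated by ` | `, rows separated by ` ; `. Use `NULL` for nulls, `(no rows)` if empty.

Kira | 3 ; Priya | 5 ; Chen | 5

Join each orders row to its customers via customer_id.
Group joined rows by customers.id; compute COUNT(*) per group.
  1: ids {14, 34, 40} → COUNT(*)=3
  2: ids {2, 8, 30, 33, 38} → COUNT(*)=5
  6: ids {3, 6, 10, 16, 22} → COUNT(*)=5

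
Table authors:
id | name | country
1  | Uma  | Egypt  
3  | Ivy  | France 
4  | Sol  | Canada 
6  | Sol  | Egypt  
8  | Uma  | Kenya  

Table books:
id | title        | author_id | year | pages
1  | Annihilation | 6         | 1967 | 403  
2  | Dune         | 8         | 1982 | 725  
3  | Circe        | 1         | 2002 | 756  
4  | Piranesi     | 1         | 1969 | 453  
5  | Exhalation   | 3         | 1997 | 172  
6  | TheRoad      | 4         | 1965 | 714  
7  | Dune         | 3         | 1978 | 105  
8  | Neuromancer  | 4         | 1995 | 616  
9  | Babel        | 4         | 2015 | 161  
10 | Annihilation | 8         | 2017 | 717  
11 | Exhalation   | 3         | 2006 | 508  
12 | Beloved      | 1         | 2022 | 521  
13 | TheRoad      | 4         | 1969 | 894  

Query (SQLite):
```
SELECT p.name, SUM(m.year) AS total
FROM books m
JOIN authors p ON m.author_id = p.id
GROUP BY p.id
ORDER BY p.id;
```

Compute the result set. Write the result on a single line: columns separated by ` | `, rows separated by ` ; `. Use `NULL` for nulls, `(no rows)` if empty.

Uma | 5993 ; Ivy | 5981 ; Sol | 7944 ; Sol | 1967 ; Uma | 3999

Join each books row to its authors via author_id.
Group joined rows by authors.id; compute SUM(m.year) per group.
  1: ids {3, 4, 12} → SUM(m.year)=5993
  3: ids {5, 7, 11} → SUM(m.year)=5981
  4: ids {6, 8, 9, 13} → SUM(m.year)=7944
  6: ids {1} → SUM(m.year)=1967
  8: ids {2, 10} → SUM(m.year)=3999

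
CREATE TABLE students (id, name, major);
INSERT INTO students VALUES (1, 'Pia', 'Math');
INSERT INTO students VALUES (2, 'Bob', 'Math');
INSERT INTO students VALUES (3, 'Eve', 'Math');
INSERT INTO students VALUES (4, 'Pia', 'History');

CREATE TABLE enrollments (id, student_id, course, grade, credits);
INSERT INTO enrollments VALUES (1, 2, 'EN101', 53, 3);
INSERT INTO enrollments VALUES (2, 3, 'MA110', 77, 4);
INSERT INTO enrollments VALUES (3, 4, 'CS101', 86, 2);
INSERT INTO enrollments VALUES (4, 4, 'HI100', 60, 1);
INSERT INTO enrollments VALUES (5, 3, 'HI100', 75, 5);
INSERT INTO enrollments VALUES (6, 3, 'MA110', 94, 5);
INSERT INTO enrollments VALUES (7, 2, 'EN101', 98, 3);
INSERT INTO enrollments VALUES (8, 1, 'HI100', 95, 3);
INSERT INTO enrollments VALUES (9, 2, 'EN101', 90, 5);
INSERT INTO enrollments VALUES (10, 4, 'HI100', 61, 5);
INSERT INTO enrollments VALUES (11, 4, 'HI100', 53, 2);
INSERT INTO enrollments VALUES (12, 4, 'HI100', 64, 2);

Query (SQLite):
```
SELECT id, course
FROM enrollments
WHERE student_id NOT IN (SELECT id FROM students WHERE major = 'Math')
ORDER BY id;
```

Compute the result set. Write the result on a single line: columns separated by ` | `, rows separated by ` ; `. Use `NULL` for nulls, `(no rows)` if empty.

Inner query: students.id where major = 'Math'.
Outer: keep enrollments rows whose student_id is not in that set.
Inner query → {1, 2, 3}

3 | CS101 ; 4 | HI100 ; 10 | HI100 ; 11 | HI100 ; 12 | HI100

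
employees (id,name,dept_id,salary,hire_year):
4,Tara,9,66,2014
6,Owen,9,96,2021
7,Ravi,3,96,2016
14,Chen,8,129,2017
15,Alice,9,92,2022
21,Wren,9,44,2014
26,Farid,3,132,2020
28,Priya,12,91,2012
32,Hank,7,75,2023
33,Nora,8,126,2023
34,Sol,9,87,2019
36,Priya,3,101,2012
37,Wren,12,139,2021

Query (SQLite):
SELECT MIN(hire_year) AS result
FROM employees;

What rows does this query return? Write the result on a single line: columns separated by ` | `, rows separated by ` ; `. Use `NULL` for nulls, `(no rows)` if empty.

All hire_year values: [2014, 2021, 2016, 2017, 2022, 2014, 2020, 2012, 2023, 2023, 2019, 2012, 2021].
MIN of non-NULL values = 2012.

2012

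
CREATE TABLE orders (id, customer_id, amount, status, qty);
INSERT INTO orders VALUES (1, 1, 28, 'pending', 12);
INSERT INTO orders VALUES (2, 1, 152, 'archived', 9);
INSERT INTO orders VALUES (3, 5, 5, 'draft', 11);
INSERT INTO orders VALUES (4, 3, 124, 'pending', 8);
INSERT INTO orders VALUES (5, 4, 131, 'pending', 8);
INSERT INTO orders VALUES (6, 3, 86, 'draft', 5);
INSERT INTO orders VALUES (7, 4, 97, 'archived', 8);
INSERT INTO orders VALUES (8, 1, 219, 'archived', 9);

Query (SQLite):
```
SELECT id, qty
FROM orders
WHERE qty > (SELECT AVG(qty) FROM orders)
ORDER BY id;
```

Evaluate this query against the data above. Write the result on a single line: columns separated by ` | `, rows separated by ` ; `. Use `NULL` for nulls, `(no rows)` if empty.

Scalar subquery: AVG(qty) over all orders rows = 8.75.
Keep rows where qty > that value.

1 | 12 ; 2 | 9 ; 3 | 11 ; 8 | 9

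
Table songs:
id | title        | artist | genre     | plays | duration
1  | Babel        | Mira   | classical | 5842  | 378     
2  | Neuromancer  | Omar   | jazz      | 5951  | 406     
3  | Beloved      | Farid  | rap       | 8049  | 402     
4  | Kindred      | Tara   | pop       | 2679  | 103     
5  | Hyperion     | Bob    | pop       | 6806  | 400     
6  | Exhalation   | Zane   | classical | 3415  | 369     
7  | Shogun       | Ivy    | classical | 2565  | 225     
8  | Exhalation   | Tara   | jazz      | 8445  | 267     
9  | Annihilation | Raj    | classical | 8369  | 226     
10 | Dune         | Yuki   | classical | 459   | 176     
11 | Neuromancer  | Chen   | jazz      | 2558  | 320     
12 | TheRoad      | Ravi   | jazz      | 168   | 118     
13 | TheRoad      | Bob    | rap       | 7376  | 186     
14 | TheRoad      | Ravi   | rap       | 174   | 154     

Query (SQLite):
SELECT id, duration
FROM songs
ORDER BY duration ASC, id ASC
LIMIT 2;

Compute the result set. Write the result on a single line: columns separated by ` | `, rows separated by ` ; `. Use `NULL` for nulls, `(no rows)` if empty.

4 | 103 ; 12 | 118

Sort by duration asc, tiebreak id asc: (103, id=4), (118, id=12), (154, id=14), (176, id=10), (186, id=13) …. Take first 2.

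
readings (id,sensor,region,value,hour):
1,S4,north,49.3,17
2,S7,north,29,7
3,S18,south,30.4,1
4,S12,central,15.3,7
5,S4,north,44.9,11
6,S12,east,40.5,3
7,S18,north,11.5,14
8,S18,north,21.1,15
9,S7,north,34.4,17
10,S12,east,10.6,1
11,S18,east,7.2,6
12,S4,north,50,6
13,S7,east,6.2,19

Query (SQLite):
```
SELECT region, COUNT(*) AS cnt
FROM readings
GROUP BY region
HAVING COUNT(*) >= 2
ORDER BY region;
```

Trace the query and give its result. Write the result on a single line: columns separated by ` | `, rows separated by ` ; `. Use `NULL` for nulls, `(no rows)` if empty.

east | 4 ; north | 7

Partition readings by region; compute COUNT(*) within each group.
HAVING: keep groups with count ≥ 2.
  central: ids {4} → COUNT(*)=1
  east: ids {6, 10, 11, 13} → COUNT(*)=4
  north: ids {1, 2, 5, 7, 8, 9, 12} → COUNT(*)=7
  south: ids {3} → COUNT(*)=1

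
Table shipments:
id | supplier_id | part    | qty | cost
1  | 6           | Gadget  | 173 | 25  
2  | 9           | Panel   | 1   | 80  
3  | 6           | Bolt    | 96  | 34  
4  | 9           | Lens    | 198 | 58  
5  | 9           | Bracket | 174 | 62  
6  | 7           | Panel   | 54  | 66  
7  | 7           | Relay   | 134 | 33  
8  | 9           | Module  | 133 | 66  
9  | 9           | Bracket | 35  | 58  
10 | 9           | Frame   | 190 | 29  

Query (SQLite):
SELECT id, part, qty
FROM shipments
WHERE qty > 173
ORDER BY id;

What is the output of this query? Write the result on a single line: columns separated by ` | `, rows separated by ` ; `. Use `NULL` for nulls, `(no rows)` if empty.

4 | Lens | 198 ; 5 | Bracket | 174 ; 10 | Frame | 190

qty > 173: ids {4, 5, 10}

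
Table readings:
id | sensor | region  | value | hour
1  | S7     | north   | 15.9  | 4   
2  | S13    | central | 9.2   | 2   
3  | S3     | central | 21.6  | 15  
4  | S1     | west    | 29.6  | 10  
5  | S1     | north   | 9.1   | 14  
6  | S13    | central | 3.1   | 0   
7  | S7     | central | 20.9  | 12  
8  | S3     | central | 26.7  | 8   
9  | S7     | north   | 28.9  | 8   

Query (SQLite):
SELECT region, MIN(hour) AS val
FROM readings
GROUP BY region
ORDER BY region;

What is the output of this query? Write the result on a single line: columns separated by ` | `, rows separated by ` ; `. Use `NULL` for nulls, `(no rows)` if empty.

central | 0 ; north | 4 ; west | 10

Partition readings by region; compute MIN(hour) within each group.
  central: ids {2, 3, 6, 7, 8} → MIN(hour)=0
  north: ids {1, 5, 9} → MIN(hour)=4
  west: ids {4} → MIN(hour)=10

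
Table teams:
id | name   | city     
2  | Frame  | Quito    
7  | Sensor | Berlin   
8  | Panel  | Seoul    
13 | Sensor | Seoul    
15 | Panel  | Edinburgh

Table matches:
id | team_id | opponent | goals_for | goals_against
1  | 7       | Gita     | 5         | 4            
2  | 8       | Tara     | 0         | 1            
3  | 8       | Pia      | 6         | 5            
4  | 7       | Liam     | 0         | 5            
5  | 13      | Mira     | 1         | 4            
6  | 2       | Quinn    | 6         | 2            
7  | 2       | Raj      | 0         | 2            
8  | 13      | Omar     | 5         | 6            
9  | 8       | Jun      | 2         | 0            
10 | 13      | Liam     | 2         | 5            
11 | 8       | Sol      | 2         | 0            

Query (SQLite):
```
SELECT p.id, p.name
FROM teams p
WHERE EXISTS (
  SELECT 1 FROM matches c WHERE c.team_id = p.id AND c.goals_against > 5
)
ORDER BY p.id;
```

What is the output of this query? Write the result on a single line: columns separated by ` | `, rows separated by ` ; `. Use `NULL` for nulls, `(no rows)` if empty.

13 | Sensor

For each teams row, check whether any matches with matching team_id has goals_against > 5.
Keep rows where that is true.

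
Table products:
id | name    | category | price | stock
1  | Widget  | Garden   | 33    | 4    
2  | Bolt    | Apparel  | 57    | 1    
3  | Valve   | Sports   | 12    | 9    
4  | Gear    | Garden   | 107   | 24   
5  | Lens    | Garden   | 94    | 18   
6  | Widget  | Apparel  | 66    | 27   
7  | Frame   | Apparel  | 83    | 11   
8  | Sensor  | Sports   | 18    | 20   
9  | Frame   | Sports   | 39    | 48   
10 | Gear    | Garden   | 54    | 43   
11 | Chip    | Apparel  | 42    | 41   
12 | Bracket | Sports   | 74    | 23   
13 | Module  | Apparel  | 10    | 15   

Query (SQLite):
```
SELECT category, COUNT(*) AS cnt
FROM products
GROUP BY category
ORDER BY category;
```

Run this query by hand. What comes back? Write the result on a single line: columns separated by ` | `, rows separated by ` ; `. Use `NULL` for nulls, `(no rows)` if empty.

Apparel | 5 ; Garden | 4 ; Sports | 4

Partition products by category; compute COUNT(*) within each group.
  Apparel: ids {2, 6, 7, 11, 13} → COUNT(*)=5
  Garden: ids {1, 4, 5, 10} → COUNT(*)=4
  Sports: ids {3, 8, 9, 12} → COUNT(*)=4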